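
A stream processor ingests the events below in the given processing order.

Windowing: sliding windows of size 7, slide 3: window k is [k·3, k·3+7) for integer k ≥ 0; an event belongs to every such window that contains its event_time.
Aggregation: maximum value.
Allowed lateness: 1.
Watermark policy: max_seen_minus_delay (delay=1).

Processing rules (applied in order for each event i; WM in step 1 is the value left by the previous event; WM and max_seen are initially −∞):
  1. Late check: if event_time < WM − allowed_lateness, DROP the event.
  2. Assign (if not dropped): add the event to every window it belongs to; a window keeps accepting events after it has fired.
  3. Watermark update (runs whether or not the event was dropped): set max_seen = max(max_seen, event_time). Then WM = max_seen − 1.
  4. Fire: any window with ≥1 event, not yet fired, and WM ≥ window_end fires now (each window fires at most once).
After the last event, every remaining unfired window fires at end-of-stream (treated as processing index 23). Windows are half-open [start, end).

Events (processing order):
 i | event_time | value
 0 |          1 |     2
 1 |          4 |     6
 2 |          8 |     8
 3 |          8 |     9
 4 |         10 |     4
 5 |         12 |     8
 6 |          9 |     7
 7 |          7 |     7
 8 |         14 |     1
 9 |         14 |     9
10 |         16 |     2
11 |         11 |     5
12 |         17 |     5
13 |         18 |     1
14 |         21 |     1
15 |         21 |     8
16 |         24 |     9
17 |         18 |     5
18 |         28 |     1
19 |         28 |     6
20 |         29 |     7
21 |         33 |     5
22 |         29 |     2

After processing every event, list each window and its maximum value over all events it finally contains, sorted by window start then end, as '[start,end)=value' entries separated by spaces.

[0,7)=6 [3,10)=9 [6,13)=9 [9,16)=9 [12,19)=9 [15,22)=8 [18,25)=9 [21,28)=9 [24,31)=9 [27,34)=7 [30,37)=5 [33,40)=5

i=0 t=1 v=2: → [0,7); WM=0
i=1 t=4 v=6: → [3,10),[0,7); WM=3
i=2 t=8 v=8: → [6,13),[3,10); WM=7; [0,7) fires=6
i=3 t=8 v=9: → [6,13),[3,10); WM=7
i=4 t=10 v=4: → [9,16),[6,13); WM=9
i=5 t=12 v=8: → [12,19),[9,16),[6,13); WM=11; [3,10) fires=9
i=6 t=9 v=7: DROP (t<11-1); WM=11
i=7 t=7 v=7: DROP (t<11-1); WM=11
i=8 t=14 v=1: → [12,19),[9,16); WM=13; [6,13) fires=9
i=9 t=14 v=9: → [12,19),[9,16); WM=13
i=10 t=16 v=2: → [15,22),[12,19); WM=15
i=11 t=11 v=5: DROP (t<15-1); WM=15
i=12 t=17 v=5: → [15,22),[12,19); WM=16; [9,16) fires=9
i=13 t=18 v=1: → [18,25),[15,22),[12,19); WM=17
i=14 t=21 v=1: → [21,28),[18,25),[15,22); WM=20; [12,19) fires=9
i=15 t=21 v=8: → [21,28),[18,25),[15,22); WM=20
i=16 t=24 v=9: → [24,31),[21,28),[18,25); WM=23; [15,22) fires=8
i=17 t=18 v=5: DROP (t<23-1); WM=23
i=18 t=28 v=1: → [27,34),[24,31); WM=27; [18,25) fires=9
i=19 t=28 v=6: → [27,34),[24,31); WM=27
i=20 t=29 v=7: → [27,34),[24,31); WM=28; [21,28) fires=9
i=21 t=33 v=5: → [33,40),[30,37),[27,34); WM=32; [24,31) fires=9
i=22 t=29 v=2: DROP (t<32-1); WM=32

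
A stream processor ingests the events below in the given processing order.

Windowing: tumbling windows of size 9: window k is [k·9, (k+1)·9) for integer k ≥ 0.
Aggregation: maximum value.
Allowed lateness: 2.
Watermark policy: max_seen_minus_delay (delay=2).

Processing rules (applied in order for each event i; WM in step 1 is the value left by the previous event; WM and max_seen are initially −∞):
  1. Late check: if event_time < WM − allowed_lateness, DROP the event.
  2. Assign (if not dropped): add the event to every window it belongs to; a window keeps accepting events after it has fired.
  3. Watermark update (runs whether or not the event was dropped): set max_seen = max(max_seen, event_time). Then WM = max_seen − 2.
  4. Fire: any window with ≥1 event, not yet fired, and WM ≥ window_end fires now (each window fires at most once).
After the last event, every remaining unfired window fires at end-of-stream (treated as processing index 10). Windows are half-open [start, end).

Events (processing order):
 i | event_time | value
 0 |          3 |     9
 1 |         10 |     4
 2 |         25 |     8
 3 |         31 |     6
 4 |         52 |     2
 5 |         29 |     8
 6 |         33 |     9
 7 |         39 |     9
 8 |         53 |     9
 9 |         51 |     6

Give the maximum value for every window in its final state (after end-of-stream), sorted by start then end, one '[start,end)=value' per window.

[0,9)=9 [9,18)=4 [18,27)=8 [27,36)=6 [45,54)=9

i=0 t=3 v=9: → [0,9); WM=1
i=1 t=10 v=4: → [9,18); WM=8
i=2 t=25 v=8: → [18,27); WM=23; [0,9) fires=9 [9,18) fires=4
i=3 t=31 v=6: → [27,36); WM=29; [18,27) fires=8
i=4 t=52 v=2: → [45,54); WM=50; [27,36) fires=6
i=5 t=29 v=8: DROP (t<50-2); WM=50
i=6 t=33 v=9: DROP (t<50-2); WM=50
i=7 t=39 v=9: DROP (t<50-2); WM=50
i=8 t=53 v=9: → [45,54); WM=51
i=9 t=51 v=6: → [45,54); WM=51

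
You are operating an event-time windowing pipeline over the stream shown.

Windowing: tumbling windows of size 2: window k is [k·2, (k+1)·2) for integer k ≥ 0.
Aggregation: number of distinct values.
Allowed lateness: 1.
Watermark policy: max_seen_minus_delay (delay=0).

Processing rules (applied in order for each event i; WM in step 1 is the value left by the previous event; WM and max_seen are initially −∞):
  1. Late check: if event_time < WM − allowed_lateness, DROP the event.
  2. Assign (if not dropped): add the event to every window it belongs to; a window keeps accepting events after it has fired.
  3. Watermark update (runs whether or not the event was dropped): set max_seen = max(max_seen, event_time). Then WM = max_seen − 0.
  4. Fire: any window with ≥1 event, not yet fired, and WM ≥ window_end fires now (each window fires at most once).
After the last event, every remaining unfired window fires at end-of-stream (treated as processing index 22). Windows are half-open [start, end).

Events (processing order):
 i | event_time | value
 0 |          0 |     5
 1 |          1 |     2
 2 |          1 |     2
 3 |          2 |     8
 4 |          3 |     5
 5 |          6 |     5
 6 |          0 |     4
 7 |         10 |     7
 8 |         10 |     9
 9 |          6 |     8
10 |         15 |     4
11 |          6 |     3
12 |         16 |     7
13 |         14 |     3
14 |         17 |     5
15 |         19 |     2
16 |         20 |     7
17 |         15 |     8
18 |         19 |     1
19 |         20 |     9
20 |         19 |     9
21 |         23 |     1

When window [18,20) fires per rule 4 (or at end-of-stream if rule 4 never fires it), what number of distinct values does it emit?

i=0 t=0 v=5: → [0,2); WM=0
i=1 t=1 v=2: → [0,2); WM=1
i=2 t=1 v=2: → [0,2); WM=1
i=3 t=2 v=8: → [2,4); WM=2; [0,2) fires=2
i=4 t=3 v=5: → [2,4); WM=3
i=5 t=6 v=5: → [6,8); WM=6; [2,4) fires=2
i=6 t=0 v=4: DROP (t<6-1); WM=6
i=7 t=10 v=7: → [10,12); WM=10; [6,8) fires=1
i=8 t=10 v=9: → [10,12); WM=10
i=9 t=6 v=8: DROP (t<10-1); WM=10
i=10 t=15 v=4: → [14,16); WM=15; [10,12) fires=2
i=11 t=6 v=3: DROP (t<15-1); WM=15
i=12 t=16 v=7: → [16,18); WM=16; [14,16) fires=1
i=13 t=14 v=3: DROP (t<16-1); WM=16
i=14 t=17 v=5: → [16,18); WM=17
i=15 t=19 v=2: → [18,20); WM=19; [16,18) fires=2
i=16 t=20 v=7: → [20,22); WM=20; [18,20) fires=1
i=17 t=15 v=8: DROP (t<20-1); WM=20
i=18 t=19 v=1: → [18,20); WM=20
i=19 t=20 v=9: → [20,22); WM=20
i=20 t=19 v=9: → [18,20); WM=20
i=21 t=23 v=1: → [22,24); WM=23; [20,22) fires=2

1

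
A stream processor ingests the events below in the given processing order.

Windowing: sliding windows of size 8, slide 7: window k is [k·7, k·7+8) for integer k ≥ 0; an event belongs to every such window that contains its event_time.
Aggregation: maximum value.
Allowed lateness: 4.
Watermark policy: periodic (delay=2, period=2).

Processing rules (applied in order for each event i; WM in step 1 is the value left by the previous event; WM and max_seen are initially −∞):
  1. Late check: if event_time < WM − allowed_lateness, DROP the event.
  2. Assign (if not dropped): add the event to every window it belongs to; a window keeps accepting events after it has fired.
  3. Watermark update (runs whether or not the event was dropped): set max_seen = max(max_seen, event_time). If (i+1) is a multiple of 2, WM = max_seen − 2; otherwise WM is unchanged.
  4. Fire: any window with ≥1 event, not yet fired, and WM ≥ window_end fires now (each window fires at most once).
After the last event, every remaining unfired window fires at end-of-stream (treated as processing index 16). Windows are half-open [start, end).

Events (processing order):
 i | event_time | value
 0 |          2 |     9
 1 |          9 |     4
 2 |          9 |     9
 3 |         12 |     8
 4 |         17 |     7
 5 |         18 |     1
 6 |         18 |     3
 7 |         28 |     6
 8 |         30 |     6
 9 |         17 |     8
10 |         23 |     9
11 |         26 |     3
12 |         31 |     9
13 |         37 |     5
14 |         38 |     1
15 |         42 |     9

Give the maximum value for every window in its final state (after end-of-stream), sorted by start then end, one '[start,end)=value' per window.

i=0 t=2 v=9: → [0,8); WM=−∞
i=1 t=9 v=4: → [7,15); WM=7
i=2 t=9 v=9: → [7,15); WM=7
i=3 t=12 v=8: → [7,15); WM=10; [0,8) fires=9
i=4 t=17 v=7: → [14,22); WM=10
i=5 t=18 v=1: → [14,22); WM=16; [7,15) fires=9
i=6 t=18 v=3: → [14,22); WM=16
i=7 t=28 v=6: → [28,36),[21,29); WM=26; [14,22) fires=7
i=8 t=30 v=6: → [28,36); WM=26
i=9 t=17 v=8: DROP (t<26-4); WM=28
i=10 t=23 v=9: DROP (t<28-4); WM=28
i=11 t=26 v=3: → [21,29); WM=28
i=12 t=31 v=9: → [28,36); WM=28
i=13 t=37 v=5: → [35,43); WM=35; [21,29) fires=6
i=14 t=38 v=1: → [35,43); WM=35
i=15 t=42 v=9: → [42,50),[35,43); WM=40; [28,36) fires=9

[0,8)=9 [7,15)=9 [14,22)=7 [21,29)=6 [28,36)=9 [35,43)=9 [42,50)=9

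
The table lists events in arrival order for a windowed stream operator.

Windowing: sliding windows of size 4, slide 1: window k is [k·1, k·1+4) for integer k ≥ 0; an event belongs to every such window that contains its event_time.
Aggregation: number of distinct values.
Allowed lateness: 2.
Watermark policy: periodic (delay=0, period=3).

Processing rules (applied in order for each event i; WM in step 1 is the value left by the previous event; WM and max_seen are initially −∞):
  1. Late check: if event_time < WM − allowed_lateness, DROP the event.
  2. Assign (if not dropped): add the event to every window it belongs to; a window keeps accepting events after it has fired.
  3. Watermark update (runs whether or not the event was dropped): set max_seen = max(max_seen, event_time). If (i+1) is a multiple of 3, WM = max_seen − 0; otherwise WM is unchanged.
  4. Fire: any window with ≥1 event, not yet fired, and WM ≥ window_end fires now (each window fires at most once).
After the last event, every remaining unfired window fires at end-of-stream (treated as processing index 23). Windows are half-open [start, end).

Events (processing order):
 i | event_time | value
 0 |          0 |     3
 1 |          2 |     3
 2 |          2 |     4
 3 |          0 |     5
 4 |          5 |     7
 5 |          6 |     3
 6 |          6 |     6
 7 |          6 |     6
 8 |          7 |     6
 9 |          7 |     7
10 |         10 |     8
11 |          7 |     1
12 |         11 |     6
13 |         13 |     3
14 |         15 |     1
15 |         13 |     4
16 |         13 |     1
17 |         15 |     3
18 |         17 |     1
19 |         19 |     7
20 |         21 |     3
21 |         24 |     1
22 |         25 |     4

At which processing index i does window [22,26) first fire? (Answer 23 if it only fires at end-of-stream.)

i=0 t=0 v=3: → [0,4); WM=−∞
i=1 t=2 v=3: → [2,6),[1,5),[0,4); WM=−∞
i=2 t=2 v=4: → [2,6),[1,5),[0,4); WM=2
i=3 t=0 v=5: → [0,4); WM=2
i=4 t=5 v=7: → [5,9),[4,8),[3,7),[2,6); WM=2
i=5 t=6 v=3: → [6,10),[5,9),[4,8),[3,7); WM=6; [0,4) fires=3 [1,5) fires=2 [2,6) fires=3
i=6 t=6 v=6: → [6,10),[5,9),[4,8),[3,7); WM=6
i=7 t=6 v=6: → [6,10),[5,9),[4,8),[3,7); WM=6
i=8 t=7 v=6: → [7,11),[6,10),[5,9),[4,8); WM=7; [3,7) fires=3
i=9 t=7 v=7: → [7,11),[6,10),[5,9),[4,8); WM=7
i=10 t=10 v=8: → [10,14),[9,13),[8,12),[7,11); WM=7
i=11 t=7 v=1: → [7,11),[6,10),[5,9),[4,8); WM=10; [4,8) fires=4 [5,9) fires=4 [6,10) fires=4
i=12 t=11 v=6: → [11,15),[10,14),[9,13),[8,12); WM=10
i=13 t=13 v=3: → [13,17),[12,16),[11,15),[10,14); WM=10
i=14 t=15 v=1: → [15,19),[14,18),[13,17),[12,16); WM=15; [7,11) fires=4 [8,12) fires=2 [9,13) fires=2 [10,14) fires=3 [11,15) fires=2
i=15 t=13 v=4: → [13,17),[12,16),[11,15),[10,14); WM=15
i=16 t=13 v=1: → [13,17),[12,16),[11,15),[10,14); WM=15
i=17 t=15 v=3: → [15,19),[14,18),[13,17),[12,16); WM=15
i=18 t=17 v=1: → [17,21),[16,20),[15,19),[14,18); WM=15
i=19 t=19 v=7: → [19,23),[18,22),[17,21),[16,20); WM=15
i=20 t=21 v=3: → [21,25),[20,24),[19,23),[18,22); WM=21; [12,16) fires=3 [13,17) fires=3 [14,18) fires=2 [15,19) fires=2 [16,20) fires=2 [17,21) fires=2
i=21 t=24 v=1: → [24,28),[23,27),[22,26),[21,25); WM=21
i=22 t=25 v=4: → [25,29),[24,28),[23,27),[22,26); WM=21

23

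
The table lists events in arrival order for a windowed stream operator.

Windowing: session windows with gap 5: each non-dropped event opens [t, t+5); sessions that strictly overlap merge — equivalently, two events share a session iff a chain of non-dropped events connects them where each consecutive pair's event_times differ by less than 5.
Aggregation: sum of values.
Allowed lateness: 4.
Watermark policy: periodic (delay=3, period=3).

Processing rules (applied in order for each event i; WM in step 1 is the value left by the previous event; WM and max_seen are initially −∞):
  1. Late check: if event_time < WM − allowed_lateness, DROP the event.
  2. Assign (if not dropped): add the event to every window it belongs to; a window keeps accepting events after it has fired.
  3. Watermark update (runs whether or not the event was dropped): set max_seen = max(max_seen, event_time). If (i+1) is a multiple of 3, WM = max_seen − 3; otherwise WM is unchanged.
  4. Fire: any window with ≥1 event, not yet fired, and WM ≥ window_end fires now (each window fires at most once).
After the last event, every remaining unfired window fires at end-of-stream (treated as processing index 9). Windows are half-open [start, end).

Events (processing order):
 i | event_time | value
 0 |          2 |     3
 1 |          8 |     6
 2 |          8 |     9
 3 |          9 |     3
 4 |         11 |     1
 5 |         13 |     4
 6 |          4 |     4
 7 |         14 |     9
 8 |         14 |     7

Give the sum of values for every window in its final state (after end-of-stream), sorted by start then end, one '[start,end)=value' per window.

i=0 t=2 v=3: → [2,7); WM=−∞
i=1 t=8 v=6: → [8,13); WM=−∞
i=2 t=8 v=9: → [8,13); WM=5
i=3 t=9 v=3: → [8,14); WM=5
i=4 t=11 v=1: → [8,16); WM=5
i=5 t=13 v=4: → [8,18); WM=10
i=6 t=4 v=4: DROP (t<10-4); WM=10
i=7 t=14 v=9: → [8,19); WM=10
i=8 t=14 v=7: → [8,19); WM=11

[2,7)=3 [8,19)=39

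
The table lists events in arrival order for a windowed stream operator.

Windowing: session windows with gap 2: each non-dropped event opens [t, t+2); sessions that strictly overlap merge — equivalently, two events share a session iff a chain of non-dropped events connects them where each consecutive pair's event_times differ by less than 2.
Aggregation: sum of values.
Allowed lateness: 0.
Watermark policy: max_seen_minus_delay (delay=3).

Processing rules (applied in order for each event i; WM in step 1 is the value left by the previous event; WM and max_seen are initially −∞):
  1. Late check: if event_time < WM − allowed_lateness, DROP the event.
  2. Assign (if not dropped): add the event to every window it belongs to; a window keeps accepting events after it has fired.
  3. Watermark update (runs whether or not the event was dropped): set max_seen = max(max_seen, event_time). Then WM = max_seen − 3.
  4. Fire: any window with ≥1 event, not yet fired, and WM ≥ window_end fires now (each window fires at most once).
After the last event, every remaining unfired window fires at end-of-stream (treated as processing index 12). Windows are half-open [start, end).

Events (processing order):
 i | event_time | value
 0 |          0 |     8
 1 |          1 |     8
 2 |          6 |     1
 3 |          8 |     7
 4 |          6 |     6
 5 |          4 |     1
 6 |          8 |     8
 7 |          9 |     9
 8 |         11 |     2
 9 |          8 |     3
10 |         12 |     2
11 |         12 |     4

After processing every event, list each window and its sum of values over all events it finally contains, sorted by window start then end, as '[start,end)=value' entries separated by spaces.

i=0 t=0 v=8: → [0,2); WM=-3
i=1 t=1 v=8: → [0,3); WM=-2
i=2 t=6 v=1: → [6,8); WM=3
i=3 t=8 v=7: → [8,10); WM=5
i=4 t=6 v=6: → [6,8); WM=5
i=5 t=4 v=1: DROP (t<5-0); WM=5
i=6 t=8 v=8: → [8,10); WM=5
i=7 t=9 v=9: → [8,11); WM=6
i=8 t=11 v=2: → [11,13); WM=8
i=9 t=8 v=3: → [8,11); WM=8
i=10 t=12 v=2: → [11,14); WM=9
i=11 t=12 v=4: → [11,14); WM=9

[0,3)=16 [6,8)=7 [8,11)=27 [11,14)=8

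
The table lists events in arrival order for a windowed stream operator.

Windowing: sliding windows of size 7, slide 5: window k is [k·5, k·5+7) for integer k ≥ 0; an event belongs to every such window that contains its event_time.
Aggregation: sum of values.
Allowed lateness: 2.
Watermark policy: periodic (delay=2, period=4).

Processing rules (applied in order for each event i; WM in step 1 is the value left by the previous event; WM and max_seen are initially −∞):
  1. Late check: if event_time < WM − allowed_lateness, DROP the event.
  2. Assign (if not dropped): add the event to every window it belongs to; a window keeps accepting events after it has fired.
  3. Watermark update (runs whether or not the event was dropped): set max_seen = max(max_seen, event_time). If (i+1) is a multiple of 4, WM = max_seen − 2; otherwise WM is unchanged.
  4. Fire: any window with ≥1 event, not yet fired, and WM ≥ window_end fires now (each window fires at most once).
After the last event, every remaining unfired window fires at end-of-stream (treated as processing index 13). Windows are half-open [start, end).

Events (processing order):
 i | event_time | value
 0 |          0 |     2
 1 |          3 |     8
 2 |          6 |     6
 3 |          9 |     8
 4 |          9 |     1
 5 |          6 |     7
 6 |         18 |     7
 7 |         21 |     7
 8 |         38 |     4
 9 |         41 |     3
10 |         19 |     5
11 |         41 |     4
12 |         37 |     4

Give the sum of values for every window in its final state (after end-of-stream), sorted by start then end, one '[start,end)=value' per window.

[0,7)=23 [5,12)=22 [15,22)=19 [20,27)=7 [35,42)=15 [40,47)=7

i=0 t=0 v=2: → [0,7); WM=−∞
i=1 t=3 v=8: → [0,7); WM=−∞
i=2 t=6 v=6: → [5,12),[0,7); WM=−∞
i=3 t=9 v=8: → [5,12); WM=7; [0,7) fires=16
i=4 t=9 v=1: → [5,12); WM=7
i=5 t=6 v=7: → [5,12),[0,7); WM=7
i=6 t=18 v=7: → [15,22); WM=7
i=7 t=21 v=7: → [20,27),[15,22); WM=19; [5,12) fires=22
i=8 t=38 v=4: → [35,42); WM=19
i=9 t=41 v=3: → [40,47),[35,42); WM=19
i=10 t=19 v=5: → [15,22); WM=19
i=11 t=41 v=4: → [40,47),[35,42); WM=39; [15,22) fires=19 [20,27) fires=7
i=12 t=37 v=4: → [35,42); WM=39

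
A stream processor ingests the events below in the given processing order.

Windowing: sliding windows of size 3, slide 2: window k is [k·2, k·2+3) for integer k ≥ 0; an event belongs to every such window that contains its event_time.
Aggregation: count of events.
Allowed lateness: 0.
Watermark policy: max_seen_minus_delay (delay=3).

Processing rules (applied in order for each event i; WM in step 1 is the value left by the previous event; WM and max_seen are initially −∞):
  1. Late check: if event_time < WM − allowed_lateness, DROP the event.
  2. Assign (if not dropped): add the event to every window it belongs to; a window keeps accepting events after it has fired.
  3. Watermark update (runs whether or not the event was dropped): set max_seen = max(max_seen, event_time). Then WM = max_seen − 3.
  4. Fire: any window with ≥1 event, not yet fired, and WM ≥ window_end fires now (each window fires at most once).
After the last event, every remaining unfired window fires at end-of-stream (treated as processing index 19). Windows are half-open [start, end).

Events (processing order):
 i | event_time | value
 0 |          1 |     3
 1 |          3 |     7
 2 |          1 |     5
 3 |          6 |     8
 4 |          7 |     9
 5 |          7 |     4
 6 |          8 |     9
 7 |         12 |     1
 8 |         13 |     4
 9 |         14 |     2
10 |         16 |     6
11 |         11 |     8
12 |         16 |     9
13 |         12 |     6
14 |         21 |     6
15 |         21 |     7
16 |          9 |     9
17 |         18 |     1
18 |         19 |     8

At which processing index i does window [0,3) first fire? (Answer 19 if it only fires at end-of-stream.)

3

i=0 t=1 v=3: → [0,3); WM=-2
i=1 t=3 v=7: → [2,5); WM=0
i=2 t=1 v=5: → [0,3); WM=0
i=3 t=6 v=8: → [6,9),[4,7); WM=3; [0,3) fires=2
i=4 t=7 v=9: → [6,9); WM=4
i=5 t=7 v=4: → [6,9); WM=4
i=6 t=8 v=9: → [8,11),[6,9); WM=5; [2,5) fires=1
i=7 t=12 v=1: → [12,15),[10,13); WM=9; [4,7) fires=1 [6,9) fires=4
i=8 t=13 v=4: → [12,15); WM=10
i=9 t=14 v=2: → [14,17),[12,15); WM=11; [8,11) fires=1
i=10 t=16 v=6: → [16,19),[14,17); WM=13; [10,13) fires=1
i=11 t=11 v=8: DROP (t<13-0); WM=13
i=12 t=16 v=9: → [16,19),[14,17); WM=13
i=13 t=12 v=6: DROP (t<13-0); WM=13
i=14 t=21 v=6: → [20,23); WM=18; [12,15) fires=3 [14,17) fires=3
i=15 t=21 v=7: → [20,23); WM=18
i=16 t=9 v=9: DROP (t<18-0); WM=18
i=17 t=18 v=1: → [18,21),[16,19); WM=18
i=18 t=19 v=8: → [18,21); WM=18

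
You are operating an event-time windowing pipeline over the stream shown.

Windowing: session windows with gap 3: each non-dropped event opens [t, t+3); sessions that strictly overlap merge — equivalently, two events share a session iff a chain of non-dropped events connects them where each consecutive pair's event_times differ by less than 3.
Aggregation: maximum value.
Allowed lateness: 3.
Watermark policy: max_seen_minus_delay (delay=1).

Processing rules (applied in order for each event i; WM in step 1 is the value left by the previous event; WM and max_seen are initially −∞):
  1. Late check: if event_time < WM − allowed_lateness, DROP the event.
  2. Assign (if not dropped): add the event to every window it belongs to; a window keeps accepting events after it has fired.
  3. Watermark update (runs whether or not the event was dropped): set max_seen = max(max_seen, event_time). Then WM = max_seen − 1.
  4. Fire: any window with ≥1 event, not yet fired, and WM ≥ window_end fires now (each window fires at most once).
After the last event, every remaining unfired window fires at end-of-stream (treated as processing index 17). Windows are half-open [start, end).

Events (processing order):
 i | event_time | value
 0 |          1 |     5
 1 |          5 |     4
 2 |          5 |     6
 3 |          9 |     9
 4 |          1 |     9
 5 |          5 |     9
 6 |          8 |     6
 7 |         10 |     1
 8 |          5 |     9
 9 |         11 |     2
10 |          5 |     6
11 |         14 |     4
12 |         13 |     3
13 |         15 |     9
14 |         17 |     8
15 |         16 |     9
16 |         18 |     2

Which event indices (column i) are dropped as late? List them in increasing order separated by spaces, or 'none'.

i=0 t=1 v=5: → [1,4); WM=0
i=1 t=5 v=4: → [5,8); WM=4
i=2 t=5 v=6: → [5,8); WM=4
i=3 t=9 v=9: → [9,12); WM=8
i=4 t=1 v=9: DROP (t<8-3); WM=8
i=5 t=5 v=9: → [5,8); WM=8
i=6 t=8 v=6: → [8,12); WM=8
i=7 t=10 v=1: → [8,13); WM=9
i=8 t=5 v=9: DROP (t<9-3); WM=9
i=9 t=11 v=2: → [8,14); WM=10
i=10 t=5 v=6: DROP (t<10-3); WM=10
i=11 t=14 v=4: → [14,17); WM=13
i=12 t=13 v=3: → [8,17); WM=13
i=13 t=15 v=9: → [8,18); WM=14
i=14 t=17 v=8: → [8,20); WM=16
i=15 t=16 v=9: → [8,20); WM=16
i=16 t=18 v=2: → [8,21); WM=17

4 8 10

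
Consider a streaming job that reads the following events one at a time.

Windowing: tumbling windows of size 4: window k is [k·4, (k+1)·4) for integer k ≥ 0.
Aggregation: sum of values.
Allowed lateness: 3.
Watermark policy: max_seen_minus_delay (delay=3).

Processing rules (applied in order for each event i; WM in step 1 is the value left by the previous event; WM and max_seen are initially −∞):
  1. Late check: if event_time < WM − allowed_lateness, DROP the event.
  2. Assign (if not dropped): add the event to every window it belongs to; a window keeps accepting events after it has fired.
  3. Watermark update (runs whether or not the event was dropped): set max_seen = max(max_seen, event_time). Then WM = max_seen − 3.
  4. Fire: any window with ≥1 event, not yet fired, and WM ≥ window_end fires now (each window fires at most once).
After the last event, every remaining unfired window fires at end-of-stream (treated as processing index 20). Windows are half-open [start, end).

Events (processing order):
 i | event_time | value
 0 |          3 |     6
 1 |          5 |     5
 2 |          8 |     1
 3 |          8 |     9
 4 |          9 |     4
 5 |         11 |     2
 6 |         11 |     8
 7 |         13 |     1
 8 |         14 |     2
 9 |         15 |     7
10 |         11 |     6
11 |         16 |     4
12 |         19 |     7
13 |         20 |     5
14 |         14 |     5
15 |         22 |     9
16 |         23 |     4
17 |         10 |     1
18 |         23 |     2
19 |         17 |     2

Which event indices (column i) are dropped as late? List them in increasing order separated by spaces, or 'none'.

i=0 t=3 v=6: → [0,4); WM=0
i=1 t=5 v=5: → [4,8); WM=2
i=2 t=8 v=1: → [8,12); WM=5; [0,4) fires=6
i=3 t=8 v=9: → [8,12); WM=5
i=4 t=9 v=4: → [8,12); WM=6
i=5 t=11 v=2: → [8,12); WM=8; [4,8) fires=5
i=6 t=11 v=8: → [8,12); WM=8
i=7 t=13 v=1: → [12,16); WM=10
i=8 t=14 v=2: → [12,16); WM=11
i=9 t=15 v=7: → [12,16); WM=12; [8,12) fires=24
i=10 t=11 v=6: → [8,12); WM=12
i=11 t=16 v=4: → [16,20); WM=13
i=12 t=19 v=7: → [16,20); WM=16; [12,16) fires=10
i=13 t=20 v=5: → [20,24); WM=17
i=14 t=14 v=5: → [12,16); WM=17
i=15 t=22 v=9: → [20,24); WM=19
i=16 t=23 v=4: → [20,24); WM=20; [16,20) fires=11
i=17 t=10 v=1: DROP (t<20-3); WM=20
i=18 t=23 v=2: → [20,24); WM=20
i=19 t=17 v=2: → [16,20); WM=20

17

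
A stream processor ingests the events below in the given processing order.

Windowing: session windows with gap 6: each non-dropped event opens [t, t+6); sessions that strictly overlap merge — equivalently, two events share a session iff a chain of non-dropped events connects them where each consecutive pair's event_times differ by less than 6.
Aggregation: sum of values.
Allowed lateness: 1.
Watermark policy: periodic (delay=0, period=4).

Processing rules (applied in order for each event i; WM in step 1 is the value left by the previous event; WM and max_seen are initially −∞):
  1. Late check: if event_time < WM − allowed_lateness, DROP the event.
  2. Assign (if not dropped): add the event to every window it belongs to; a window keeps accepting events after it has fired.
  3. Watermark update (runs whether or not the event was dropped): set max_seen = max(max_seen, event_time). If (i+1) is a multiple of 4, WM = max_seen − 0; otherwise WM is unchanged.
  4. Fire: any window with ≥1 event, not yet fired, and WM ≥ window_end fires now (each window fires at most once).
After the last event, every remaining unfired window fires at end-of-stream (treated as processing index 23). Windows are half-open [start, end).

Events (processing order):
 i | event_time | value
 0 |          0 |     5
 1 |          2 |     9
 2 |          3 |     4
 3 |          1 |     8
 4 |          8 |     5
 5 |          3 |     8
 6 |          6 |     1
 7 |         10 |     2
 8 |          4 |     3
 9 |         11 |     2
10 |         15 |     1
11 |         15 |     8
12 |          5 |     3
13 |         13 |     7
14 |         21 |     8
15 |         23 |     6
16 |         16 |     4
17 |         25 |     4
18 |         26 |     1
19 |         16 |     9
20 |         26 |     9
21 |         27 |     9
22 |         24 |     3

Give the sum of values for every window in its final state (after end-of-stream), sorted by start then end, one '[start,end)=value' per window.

[0,21)=53 [21,33)=37

i=0 t=0 v=5: → [0,6); WM=−∞
i=1 t=2 v=9: → [0,8); WM=−∞
i=2 t=3 v=4: → [0,9); WM=−∞
i=3 t=1 v=8: → [0,9); WM=3
i=4 t=8 v=5: → [0,14); WM=3
i=5 t=3 v=8: → [0,14); WM=3
i=6 t=6 v=1: → [0,14); WM=3
i=7 t=10 v=2: → [0,16); WM=10
i=8 t=4 v=3: DROP (t<10-1); WM=10
i=9 t=11 v=2: → [0,17); WM=10
i=10 t=15 v=1: → [0,21); WM=10
i=11 t=15 v=8: → [0,21); WM=15
i=12 t=5 v=3: DROP (t<15-1); WM=15
i=13 t=13 v=7: DROP (t<15-1); WM=15
i=14 t=21 v=8: → [21,27); WM=15
i=15 t=23 v=6: → [21,29); WM=23
i=16 t=16 v=4: DROP (t<23-1); WM=23
i=17 t=25 v=4: → [21,31); WM=23
i=18 t=26 v=1: → [21,32); WM=23
i=19 t=16 v=9: DROP (t<23-1); WM=26
i=20 t=26 v=9: → [21,32); WM=26
i=21 t=27 v=9: → [21,33); WM=26
i=22 t=24 v=3: DROP (t<26-1); WM=26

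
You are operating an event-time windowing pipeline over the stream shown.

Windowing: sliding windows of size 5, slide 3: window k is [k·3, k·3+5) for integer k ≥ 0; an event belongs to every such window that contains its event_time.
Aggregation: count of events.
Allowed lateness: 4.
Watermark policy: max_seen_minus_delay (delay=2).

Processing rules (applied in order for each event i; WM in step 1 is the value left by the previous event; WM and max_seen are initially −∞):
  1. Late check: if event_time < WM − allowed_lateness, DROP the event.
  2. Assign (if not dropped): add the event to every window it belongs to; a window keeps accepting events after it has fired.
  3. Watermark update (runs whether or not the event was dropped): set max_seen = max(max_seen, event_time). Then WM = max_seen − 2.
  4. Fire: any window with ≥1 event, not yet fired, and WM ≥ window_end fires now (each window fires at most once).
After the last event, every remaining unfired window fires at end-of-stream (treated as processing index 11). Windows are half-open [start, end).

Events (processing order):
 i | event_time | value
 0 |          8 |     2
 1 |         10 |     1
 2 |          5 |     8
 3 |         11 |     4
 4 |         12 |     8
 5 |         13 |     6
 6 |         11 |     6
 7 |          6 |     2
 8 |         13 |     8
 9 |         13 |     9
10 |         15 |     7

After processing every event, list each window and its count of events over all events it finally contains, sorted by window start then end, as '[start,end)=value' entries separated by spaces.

[3,8)=1 [6,11)=2 [9,14)=7 [12,17)=5 [15,20)=1

i=0 t=8 v=2: → [6,11); WM=6
i=1 t=10 v=1: → [9,14),[6,11); WM=8
i=2 t=5 v=8: → [3,8); WM=8; [3,8) fires=1
i=3 t=11 v=4: → [9,14); WM=9
i=4 t=12 v=8: → [12,17),[9,14); WM=10
i=5 t=13 v=6: → [12,17),[9,14); WM=11; [6,11) fires=2
i=6 t=11 v=6: → [9,14); WM=11
i=7 t=6 v=2: DROP (t<11-4); WM=11
i=8 t=13 v=8: → [12,17),[9,14); WM=11
i=9 t=13 v=9: → [12,17),[9,14); WM=11
i=10 t=15 v=7: → [15,20),[12,17); WM=13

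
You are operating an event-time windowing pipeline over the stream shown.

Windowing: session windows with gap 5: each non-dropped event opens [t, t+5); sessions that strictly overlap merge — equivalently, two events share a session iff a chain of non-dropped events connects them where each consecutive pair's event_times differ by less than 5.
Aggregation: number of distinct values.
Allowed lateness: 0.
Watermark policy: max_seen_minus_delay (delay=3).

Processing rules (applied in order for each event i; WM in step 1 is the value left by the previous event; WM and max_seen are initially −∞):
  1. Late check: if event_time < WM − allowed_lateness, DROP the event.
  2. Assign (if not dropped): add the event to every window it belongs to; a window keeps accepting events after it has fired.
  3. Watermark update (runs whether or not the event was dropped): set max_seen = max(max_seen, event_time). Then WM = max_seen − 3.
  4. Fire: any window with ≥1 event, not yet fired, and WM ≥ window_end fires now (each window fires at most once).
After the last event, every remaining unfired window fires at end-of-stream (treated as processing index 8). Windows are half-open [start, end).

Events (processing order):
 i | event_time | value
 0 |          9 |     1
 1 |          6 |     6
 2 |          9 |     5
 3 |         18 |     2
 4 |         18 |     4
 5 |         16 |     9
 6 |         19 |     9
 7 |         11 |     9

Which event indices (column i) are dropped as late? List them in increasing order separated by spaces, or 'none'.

7

i=0 t=9 v=1: → [9,14); WM=6
i=1 t=6 v=6: → [6,14); WM=6
i=2 t=9 v=5: → [6,14); WM=6
i=3 t=18 v=2: → [18,23); WM=15
i=4 t=18 v=4: → [18,23); WM=15
i=5 t=16 v=9: → [16,23); WM=15
i=6 t=19 v=9: → [16,24); WM=16
i=7 t=11 v=9: DROP (t<16-0); WM=16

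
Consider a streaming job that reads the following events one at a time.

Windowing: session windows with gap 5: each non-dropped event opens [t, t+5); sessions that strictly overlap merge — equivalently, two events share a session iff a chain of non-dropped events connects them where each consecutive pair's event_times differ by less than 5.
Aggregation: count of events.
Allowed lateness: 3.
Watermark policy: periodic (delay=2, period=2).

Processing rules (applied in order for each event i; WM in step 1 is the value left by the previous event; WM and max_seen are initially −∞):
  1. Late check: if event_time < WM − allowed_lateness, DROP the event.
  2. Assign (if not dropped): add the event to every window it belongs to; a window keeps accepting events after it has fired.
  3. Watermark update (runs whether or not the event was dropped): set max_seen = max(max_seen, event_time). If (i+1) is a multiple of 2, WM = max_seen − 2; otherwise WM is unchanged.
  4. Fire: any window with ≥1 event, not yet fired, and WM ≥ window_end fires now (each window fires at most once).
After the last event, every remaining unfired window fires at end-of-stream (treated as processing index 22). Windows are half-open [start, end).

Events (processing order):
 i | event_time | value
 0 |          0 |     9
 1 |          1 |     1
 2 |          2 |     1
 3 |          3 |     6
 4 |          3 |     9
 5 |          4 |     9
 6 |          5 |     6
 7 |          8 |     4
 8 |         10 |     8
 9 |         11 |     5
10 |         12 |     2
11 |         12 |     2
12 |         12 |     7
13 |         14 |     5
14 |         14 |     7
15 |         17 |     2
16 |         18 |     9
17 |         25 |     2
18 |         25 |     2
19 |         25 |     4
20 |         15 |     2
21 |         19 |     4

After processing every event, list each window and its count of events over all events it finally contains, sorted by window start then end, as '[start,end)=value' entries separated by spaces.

[0,23)=17 [25,30)=3

i=0 t=0 v=9: → [0,5); WM=−∞
i=1 t=1 v=1: → [0,6); WM=-1
i=2 t=2 v=1: → [0,7); WM=-1
i=3 t=3 v=6: → [0,8); WM=1
i=4 t=3 v=9: → [0,8); WM=1
i=5 t=4 v=9: → [0,9); WM=2
i=6 t=5 v=6: → [0,10); WM=2
i=7 t=8 v=4: → [0,13); WM=6
i=8 t=10 v=8: → [0,15); WM=6
i=9 t=11 v=5: → [0,16); WM=9
i=10 t=12 v=2: → [0,17); WM=9
i=11 t=12 v=2: → [0,17); WM=10
i=12 t=12 v=7: → [0,17); WM=10
i=13 t=14 v=5: → [0,19); WM=12
i=14 t=14 v=7: → [0,19); WM=12
i=15 t=17 v=2: → [0,22); WM=15
i=16 t=18 v=9: → [0,23); WM=15
i=17 t=25 v=2: → [25,30); WM=23
i=18 t=25 v=2: → [25,30); WM=23
i=19 t=25 v=4: → [25,30); WM=23
i=20 t=15 v=2: DROP (t<23-3); WM=23
i=21 t=19 v=4: DROP (t<23-3); WM=23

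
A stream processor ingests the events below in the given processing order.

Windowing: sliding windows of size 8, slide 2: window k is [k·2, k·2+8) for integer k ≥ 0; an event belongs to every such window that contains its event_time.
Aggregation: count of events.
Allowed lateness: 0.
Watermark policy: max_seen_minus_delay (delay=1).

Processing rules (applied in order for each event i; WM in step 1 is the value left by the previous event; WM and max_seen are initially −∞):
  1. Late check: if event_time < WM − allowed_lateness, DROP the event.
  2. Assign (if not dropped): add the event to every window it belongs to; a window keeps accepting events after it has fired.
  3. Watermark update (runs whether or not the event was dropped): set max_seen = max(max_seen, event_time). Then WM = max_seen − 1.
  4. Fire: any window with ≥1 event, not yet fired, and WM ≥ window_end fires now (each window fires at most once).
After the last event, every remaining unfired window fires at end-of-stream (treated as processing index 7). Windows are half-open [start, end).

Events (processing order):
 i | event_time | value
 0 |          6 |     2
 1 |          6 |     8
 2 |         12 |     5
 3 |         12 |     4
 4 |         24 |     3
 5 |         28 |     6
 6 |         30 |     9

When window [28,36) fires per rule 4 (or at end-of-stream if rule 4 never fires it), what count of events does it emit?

2

i=0 t=6 v=2: → [6,14),[4,12),[2,10),[0,8); WM=5
i=1 t=6 v=8: → [6,14),[4,12),[2,10),[0,8); WM=5
i=2 t=12 v=5: → [12,20),[10,18),[8,16),[6,14); WM=11; [0,8) fires=2 [2,10) fires=2
i=3 t=12 v=4: → [12,20),[10,18),[8,16),[6,14); WM=11
i=4 t=24 v=3: → [24,32),[22,30),[20,28),[18,26); WM=23; [4,12) fires=2 [6,14) fires=4 [8,16) fires=2 [10,18) fires=2 [12,20) fires=2
i=5 t=28 v=6: → [28,36),[26,34),[24,32),[22,30); WM=27; [18,26) fires=1
i=6 t=30 v=9: → [30,38),[28,36),[26,34),[24,32); WM=29; [20,28) fires=1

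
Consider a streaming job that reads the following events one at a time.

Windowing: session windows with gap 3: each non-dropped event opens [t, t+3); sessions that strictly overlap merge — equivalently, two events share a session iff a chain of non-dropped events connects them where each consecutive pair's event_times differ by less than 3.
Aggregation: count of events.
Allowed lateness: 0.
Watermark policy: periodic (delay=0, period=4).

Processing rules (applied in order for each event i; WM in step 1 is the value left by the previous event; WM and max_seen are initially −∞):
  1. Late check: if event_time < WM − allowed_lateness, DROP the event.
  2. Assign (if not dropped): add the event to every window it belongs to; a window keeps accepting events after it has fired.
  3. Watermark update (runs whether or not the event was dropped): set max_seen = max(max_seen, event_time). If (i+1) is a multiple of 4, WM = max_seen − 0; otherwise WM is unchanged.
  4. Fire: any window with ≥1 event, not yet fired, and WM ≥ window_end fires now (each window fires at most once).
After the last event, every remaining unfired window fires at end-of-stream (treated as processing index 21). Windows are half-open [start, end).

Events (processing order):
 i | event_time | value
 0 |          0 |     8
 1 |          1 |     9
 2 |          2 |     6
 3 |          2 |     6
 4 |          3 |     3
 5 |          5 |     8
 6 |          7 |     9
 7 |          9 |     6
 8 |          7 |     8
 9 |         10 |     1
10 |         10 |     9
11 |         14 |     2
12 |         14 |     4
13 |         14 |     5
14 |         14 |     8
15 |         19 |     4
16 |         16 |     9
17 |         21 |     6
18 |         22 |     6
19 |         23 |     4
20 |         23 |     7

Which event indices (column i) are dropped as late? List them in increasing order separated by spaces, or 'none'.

i=0 t=0 v=8: → [0,3); WM=−∞
i=1 t=1 v=9: → [0,4); WM=−∞
i=2 t=2 v=6: → [0,5); WM=−∞
i=3 t=2 v=6: → [0,5); WM=2
i=4 t=3 v=3: → [0,6); WM=2
i=5 t=5 v=8: → [0,8); WM=2
i=6 t=7 v=9: → [0,10); WM=2
i=7 t=9 v=6: → [0,12); WM=9
i=8 t=7 v=8: DROP (t<9-0); WM=9
i=9 t=10 v=1: → [0,13); WM=9
i=10 t=10 v=9: → [0,13); WM=9
i=11 t=14 v=2: → [14,17); WM=14
i=12 t=14 v=4: → [14,17); WM=14
i=13 t=14 v=5: → [14,17); WM=14
i=14 t=14 v=8: → [14,17); WM=14
i=15 t=19 v=4: → [19,22); WM=19
i=16 t=16 v=9: DROP (t<19-0); WM=19
i=17 t=21 v=6: → [19,24); WM=19
i=18 t=22 v=6: → [19,25); WM=19
i=19 t=23 v=4: → [19,26); WM=23
i=20 t=23 v=7: → [19,26); WM=23

8 16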